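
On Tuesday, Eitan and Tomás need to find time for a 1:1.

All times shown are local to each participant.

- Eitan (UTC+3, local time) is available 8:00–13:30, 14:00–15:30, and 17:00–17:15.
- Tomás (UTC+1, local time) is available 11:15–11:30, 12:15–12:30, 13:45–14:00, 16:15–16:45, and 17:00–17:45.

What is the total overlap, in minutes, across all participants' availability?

30 minutes

Eitan → UTC: 05:00–10:30, 11:00–12:30, 14:00–14:15.
Tomás → UTC: 10:15–10:30, 11:15–11:30, 12:45–13:00, 15:15–15:45, 16:00–16:45.
Eitan ∩ Tomás: 10:15–10:30, 11:15–11:30.
Total common minutes: 15 + 15 = 30.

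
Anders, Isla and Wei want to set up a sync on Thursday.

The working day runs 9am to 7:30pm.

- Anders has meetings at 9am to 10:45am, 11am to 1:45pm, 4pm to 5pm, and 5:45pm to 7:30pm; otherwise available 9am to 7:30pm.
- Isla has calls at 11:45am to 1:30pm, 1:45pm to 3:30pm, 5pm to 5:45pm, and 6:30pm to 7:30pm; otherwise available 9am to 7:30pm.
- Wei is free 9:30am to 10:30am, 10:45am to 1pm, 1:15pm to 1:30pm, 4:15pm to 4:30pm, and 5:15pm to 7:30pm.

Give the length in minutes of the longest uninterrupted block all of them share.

Anders free within 09:00–19:30: 10:45–11:00, 13:45–16:00, 17:00–17:45.
Isla free within 09:00–19:30: 09:00–11:45, 13:30–13:45, 15:30–17:00, 17:45–18:30.
Anders ∩ Isla: 10:45–11:00, 15:30–16:00.
Anders ∩ Isla ∩ Wei: 10:45–11:00.
Single common window of 15 minutes.

15 minutes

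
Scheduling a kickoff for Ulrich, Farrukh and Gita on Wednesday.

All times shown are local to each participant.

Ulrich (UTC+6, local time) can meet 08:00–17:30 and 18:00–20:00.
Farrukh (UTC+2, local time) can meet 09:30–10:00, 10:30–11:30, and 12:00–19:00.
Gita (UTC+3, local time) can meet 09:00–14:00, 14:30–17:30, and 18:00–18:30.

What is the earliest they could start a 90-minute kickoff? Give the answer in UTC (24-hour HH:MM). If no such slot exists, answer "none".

12:00

Ulrich → UTC: 02:00–11:30, 12:00–14:00.
Farrukh → UTC: 07:30–08:00, 08:30–09:30, 10:00–17:00.
Gita → UTC: 06:00–11:00, 11:30–14:30, 15:00–15:30.
Ulrich ∩ Farrukh: 07:30–08:00, 08:30–09:30, 10:00–11:30, 12:00–14:00.
Ulrich ∩ Farrukh ∩ Gita: 07:30–08:00, 08:30–09:30, 10:00–11:00, 12:00–14:00.
Windows ≥ 90 min: 12:00–14:00.
Earliest such window starts at 12:00.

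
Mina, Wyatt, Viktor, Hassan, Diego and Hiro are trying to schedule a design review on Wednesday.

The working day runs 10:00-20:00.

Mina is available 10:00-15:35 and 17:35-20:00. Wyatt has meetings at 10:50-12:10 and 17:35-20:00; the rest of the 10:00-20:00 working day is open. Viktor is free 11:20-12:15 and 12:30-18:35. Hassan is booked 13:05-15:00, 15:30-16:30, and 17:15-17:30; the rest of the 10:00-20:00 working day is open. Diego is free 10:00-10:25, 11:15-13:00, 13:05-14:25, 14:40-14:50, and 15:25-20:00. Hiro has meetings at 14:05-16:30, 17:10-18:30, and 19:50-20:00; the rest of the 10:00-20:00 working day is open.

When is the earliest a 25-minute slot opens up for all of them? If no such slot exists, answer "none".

12:30

Wyatt free within 10:00–20:00: 10:00–10:50, 12:10–17:35.
Hassan free within 10:00–20:00: 10:00–13:05, 15:00–15:30, 16:30–17:15, 17:30–20:00.
Hiro free within 10:00–20:00: 10:00–14:05, 16:30–17:10, 18:30–19:50.
Mina ∩ Wyatt: 10:00–10:50, 12:10–15:35.
Mina ∩ Wyatt ∩ Viktor: 12:10–12:15, 12:30–15:35.
Mina ∩ Wyatt ∩ Viktor ∩ Hassan: 12:10–12:15, 12:30–13:05, 15:00–15:30.
Mina ∩ Wyatt ∩ Viktor ∩ Hassan ∩ Diego: 12:10–12:15, 12:30–13:00, 15:25–15:30.
Mina ∩ Wyatt ∩ Viktor ∩ Hassan ∩ Diego ∩ Hiro: 12:10–12:15, 12:30–13:00.
Windows ≥ 25 min: 12:30–13:00.
Earliest such window starts at 12:30.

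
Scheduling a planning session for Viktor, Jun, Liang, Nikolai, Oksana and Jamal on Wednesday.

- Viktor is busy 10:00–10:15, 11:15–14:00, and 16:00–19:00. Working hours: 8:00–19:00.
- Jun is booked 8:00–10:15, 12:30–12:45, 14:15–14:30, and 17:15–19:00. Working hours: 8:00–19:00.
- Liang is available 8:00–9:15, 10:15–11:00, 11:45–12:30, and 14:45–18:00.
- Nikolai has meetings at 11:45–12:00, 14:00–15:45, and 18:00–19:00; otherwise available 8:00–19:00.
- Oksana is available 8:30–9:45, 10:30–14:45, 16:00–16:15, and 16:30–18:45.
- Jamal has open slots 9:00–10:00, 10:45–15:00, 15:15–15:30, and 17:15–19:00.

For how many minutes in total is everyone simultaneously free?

Viktor free within 08:00–19:00: 08:00–10:00, 10:15–11:15, 14:00–16:00.
Jun free within 08:00–19:00: 10:15–12:30, 12:45–14:15, 14:30–17:15.
Nikolai free within 08:00–19:00: 08:00–11:45, 12:00–14:00, 15:45–18:00.
Viktor ∩ Jun: 10:15–11:15, 14:00–14:15, 14:30–16:00.
Viktor ∩ Jun ∩ Liang: 10:15–11:00, 14:45–16:00.
Viktor ∩ Jun ∩ Liang ∩ Nikolai: 10:15–11:00, 15:45–16:00.
Viktor ∩ Jun ∩ Liang ∩ Nikolai ∩ Oksana: 10:30–11:00.
Viktor ∩ Jun ∩ Liang ∩ Nikolai ∩ Oksana ∩ Jamal: 10:45–11:00.
Total common minutes: 15.

15 minutes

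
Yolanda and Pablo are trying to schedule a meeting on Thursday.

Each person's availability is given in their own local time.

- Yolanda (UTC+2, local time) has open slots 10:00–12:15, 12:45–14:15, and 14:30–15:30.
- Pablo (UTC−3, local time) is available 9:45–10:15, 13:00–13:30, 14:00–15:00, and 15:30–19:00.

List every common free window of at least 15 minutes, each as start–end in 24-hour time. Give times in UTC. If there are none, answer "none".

12:45–13:15

Yolanda → UTC: 08:00–10:15, 10:45–12:15, 12:30–13:30.
Pablo → UTC: 12:45–13:15, 16:00–16:30, 17:00–18:00, 18:30–22:00.
Yolanda ∩ Pablo: 12:45–13:15.
Windows ≥ 15 min: 12:45–13:15.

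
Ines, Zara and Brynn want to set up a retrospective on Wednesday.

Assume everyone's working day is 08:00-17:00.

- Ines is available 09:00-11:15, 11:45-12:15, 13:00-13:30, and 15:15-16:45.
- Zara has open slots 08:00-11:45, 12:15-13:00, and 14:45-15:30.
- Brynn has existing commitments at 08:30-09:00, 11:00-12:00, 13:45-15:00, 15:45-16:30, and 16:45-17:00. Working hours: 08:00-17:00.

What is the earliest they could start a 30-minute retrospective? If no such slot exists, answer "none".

09:00

Brynn free within 08:00–17:00: 08:00–08:30, 09:00–11:00, 12:00–13:45, 15:00–15:45, 16:30–16:45.
Ines ∩ Zara: 09:00–11:15, 15:15–15:30.
Ines ∩ Zara ∩ Brynn: 09:00–11:00, 15:15–15:30.
Windows ≥ 30 min: 09:00–11:00.
Earliest such window starts at 09:00.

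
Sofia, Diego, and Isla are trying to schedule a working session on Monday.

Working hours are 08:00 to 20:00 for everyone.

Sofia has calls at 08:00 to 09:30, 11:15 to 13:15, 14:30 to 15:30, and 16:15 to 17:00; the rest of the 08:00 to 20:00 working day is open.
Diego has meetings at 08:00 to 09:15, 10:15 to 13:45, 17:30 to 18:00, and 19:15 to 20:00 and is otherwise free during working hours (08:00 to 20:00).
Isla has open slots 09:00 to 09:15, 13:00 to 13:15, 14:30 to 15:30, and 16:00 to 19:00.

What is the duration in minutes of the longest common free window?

60 minutes

Sofia free within 08:00–20:00: 09:30–11:15, 13:15–14:30, 15:30–16:15, 17:00–20:00.
Diego free within 08:00–20:00: 09:15–10:15, 13:45–17:30, 18:00–19:15.
Sofia ∩ Diego: 09:30–10:15, 13:45–14:30, 15:30–16:15, 17:00–17:30, 18:00–19:15.
Sofia ∩ Diego ∩ Isla: 16:00–16:15, 17:00–17:30, 18:00–19:00.
Common window lengths: 15, 30, 60 min; longest is 60.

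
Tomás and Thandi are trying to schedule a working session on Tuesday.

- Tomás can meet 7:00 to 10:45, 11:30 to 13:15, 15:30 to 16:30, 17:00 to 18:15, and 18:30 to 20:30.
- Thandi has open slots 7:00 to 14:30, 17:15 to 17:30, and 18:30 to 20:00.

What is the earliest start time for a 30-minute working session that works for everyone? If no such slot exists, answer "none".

07:00

Tomás ∩ Thandi: 07:00–10:45, 11:30–13:15, 17:15–17:30, 18:30–20:00.
Windows ≥ 30 min: 07:00–10:45, 11:30–13:15, 18:30–20:00.
Earliest such window starts at 07:00.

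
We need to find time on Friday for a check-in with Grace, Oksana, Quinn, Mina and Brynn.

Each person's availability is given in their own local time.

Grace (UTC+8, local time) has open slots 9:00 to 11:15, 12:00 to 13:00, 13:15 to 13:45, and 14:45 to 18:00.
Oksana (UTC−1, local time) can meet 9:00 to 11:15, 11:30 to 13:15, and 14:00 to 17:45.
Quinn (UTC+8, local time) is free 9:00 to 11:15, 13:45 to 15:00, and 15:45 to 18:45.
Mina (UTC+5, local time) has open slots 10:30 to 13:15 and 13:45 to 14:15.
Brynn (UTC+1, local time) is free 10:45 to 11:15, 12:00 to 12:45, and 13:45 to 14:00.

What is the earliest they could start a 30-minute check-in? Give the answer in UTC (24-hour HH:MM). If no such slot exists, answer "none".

Grace → UTC: 01:00–03:15, 04:00–05:00, 05:15–05:45, 06:45–10:00.
Oksana → UTC: 10:00–12:15, 12:30–14:15, 15:00–18:45.
Quinn → UTC: 01:00–03:15, 05:45–07:00, 07:45–10:45.
Mina → UTC: 05:30–08:15, 08:45–09:15.
Brynn → UTC: 09:45–10:15, 11:00–11:45, 12:45–13:00.
Grace ∩ Oksana: (none).
Grace ∩ Oksana ∩ Quinn: (none).
Grace ∩ Oksana ∩ Quinn ∩ Mina: (none).
Grace ∩ Oksana ∩ Quinn ∩ Mina ∩ Brynn: (none).
Windows ≥ 30 min: (none).

none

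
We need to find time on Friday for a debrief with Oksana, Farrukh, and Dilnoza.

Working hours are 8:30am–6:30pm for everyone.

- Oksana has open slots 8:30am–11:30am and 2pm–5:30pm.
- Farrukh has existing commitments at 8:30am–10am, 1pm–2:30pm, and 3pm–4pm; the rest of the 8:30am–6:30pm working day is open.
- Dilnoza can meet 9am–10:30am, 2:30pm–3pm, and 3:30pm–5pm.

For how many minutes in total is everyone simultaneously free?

Farrukh free within 08:30–18:30: 10:00–13:00, 14:30–15:00, 16:00–18:30.
Oksana ∩ Farrukh: 10:00–11:30, 14:30–15:00, 16:00–17:30.
Oksana ∩ Farrukh ∩ Dilnoza: 10:00–10:30, 14:30–15:00, 16:00–17:00.
Total common minutes: 30 + 30 + 60 = 120.

120 minutes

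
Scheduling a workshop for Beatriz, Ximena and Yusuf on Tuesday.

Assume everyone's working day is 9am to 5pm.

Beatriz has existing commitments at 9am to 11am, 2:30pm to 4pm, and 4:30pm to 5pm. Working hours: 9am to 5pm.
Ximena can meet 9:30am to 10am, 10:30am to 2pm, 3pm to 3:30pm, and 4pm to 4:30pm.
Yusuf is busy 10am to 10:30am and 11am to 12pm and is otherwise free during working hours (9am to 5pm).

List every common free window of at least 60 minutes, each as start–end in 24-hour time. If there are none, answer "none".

Beatriz free within 09:00–17:00: 11:00–14:30, 16:00–16:30.
Yusuf free within 09:00–17:00: 09:00–10:00, 10:30–11:00, 12:00–17:00.
Beatriz ∩ Ximena: 11:00–14:00, 16:00–16:30.
Beatriz ∩ Ximena ∩ Yusuf: 12:00–14:00, 16:00–16:30.
Windows ≥ 60 min: 12:00–14:00.

12:00–14:00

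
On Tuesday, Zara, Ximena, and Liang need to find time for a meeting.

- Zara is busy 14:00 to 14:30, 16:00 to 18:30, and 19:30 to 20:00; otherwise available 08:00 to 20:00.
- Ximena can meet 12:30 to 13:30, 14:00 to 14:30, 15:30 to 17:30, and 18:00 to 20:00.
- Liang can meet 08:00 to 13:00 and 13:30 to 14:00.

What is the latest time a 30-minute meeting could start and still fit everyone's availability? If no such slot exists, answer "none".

12:30

Zara free within 08:00–20:00: 08:00–14:00, 14:30–16:00, 18:30–19:30.
Zara ∩ Ximena: 12:30–13:30, 15:30–16:00, 18:30–19:30.
Zara ∩ Ximena ∩ Liang: 12:30–13:00.
Windows ≥ 30 min: 12:30–13:00.
Latest start in the last window 12:30–13:00 is 13:00 − 30 min = 12:30.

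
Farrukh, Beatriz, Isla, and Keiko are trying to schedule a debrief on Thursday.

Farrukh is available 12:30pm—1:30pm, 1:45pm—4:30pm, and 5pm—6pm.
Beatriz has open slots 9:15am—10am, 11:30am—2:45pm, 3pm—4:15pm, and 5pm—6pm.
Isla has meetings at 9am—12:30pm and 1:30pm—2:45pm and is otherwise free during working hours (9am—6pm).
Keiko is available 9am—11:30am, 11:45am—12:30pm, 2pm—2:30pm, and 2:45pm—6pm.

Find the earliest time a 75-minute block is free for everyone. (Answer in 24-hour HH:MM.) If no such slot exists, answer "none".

15:00

Isla free within 09:00–18:00: 12:30–13:30, 14:45–18:00.
Farrukh ∩ Beatriz: 12:30–13:30, 13:45–14:45, 15:00–16:15, 17:00–18:00.
Farrukh ∩ Beatriz ∩ Isla: 12:30–13:30, 15:00–16:15, 17:00–18:00.
Farrukh ∩ Beatriz ∩ Isla ∩ Keiko: 15:00–16:15, 17:00–18:00.
Windows ≥ 75 min: 15:00–16:15.
Earliest such window starts at 15:00.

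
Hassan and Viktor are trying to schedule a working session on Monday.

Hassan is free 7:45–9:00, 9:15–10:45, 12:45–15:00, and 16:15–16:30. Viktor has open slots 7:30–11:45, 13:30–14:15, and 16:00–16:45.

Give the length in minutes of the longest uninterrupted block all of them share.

90 minutes

Hassan ∩ Viktor: 07:45–09:00, 09:15–10:45, 13:30–14:15, 16:15–16:30.
Common window lengths: 75, 90, 45, 15 min; longest is 90.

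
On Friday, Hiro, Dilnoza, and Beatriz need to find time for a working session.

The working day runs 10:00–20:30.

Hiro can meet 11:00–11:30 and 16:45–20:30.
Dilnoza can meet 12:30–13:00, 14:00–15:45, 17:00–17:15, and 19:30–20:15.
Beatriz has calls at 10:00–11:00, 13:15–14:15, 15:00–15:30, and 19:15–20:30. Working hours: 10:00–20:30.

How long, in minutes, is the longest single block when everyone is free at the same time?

15 minutes

Beatriz free within 10:00–20:30: 11:00–13:15, 14:15–15:00, 15:30–19:15.
Hiro ∩ Dilnoza: 17:00–17:15, 19:30–20:15.
Hiro ∩ Dilnoza ∩ Beatriz: 17:00–17:15.
Single common window of 15 minutes.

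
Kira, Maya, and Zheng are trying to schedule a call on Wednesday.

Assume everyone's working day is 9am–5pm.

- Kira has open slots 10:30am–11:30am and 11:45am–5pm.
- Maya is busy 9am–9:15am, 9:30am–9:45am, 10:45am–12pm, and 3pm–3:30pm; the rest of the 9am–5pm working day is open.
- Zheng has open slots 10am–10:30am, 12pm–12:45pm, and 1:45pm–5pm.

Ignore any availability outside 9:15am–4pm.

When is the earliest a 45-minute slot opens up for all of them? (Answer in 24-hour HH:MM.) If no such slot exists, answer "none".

12:00

Maya free within 09:00–17:00: 09:15–09:30, 09:45–10:45, 12:00–15:00, 15:30–17:00.
Kira ∩ Maya: 10:30–10:45, 12:00–15:00, 15:30–17:00.
Kira ∩ Maya ∩ Zheng: 12:00–12:45, 13:45–15:00, 15:30–17:00.
Restricted to 09:15–16:00: 12:00–12:45, 13:45–15:00, 15:30–16:00.
Windows ≥ 45 min: 12:00–12:45, 13:45–15:00.
Earliest such window starts at 12:00.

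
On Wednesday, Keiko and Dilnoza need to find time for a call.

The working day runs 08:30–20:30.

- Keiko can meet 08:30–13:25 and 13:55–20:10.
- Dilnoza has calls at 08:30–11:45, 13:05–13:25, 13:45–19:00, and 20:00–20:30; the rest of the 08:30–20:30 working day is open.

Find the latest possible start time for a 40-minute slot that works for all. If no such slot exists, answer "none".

Dilnoza free within 08:30–20:30: 11:45–13:05, 13:25–13:45, 19:00–20:00.
Keiko ∩ Dilnoza: 11:45–13:05, 19:00–20:00.
Windows ≥ 40 min: 11:45–13:05, 19:00–20:00.
Latest start in the last window 19:00–20:00 is 20:00 − 40 min = 19:20.

19:20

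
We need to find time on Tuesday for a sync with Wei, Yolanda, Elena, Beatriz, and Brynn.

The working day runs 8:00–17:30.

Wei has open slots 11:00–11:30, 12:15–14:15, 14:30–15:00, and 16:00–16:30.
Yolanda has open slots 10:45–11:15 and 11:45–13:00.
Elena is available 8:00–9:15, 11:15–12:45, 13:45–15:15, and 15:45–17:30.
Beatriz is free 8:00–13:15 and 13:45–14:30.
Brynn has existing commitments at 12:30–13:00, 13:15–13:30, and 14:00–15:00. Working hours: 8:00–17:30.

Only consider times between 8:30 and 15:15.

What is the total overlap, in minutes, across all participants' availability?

Brynn free within 08:00–17:30: 08:00–12:30, 13:00–13:15, 13:30–14:00, 15:00–17:30.
Wei ∩ Yolanda: 11:00–11:15, 12:15–13:00.
Wei ∩ Yolanda ∩ Elena: 12:15–12:45.
Wei ∩ Yolanda ∩ Elena ∩ Beatriz: 12:15–12:45.
Wei ∩ Yolanda ∩ Elena ∩ Beatriz ∩ Brynn: 12:15–12:30.
Restricted to 08:30–15:15: 12:15–12:30.
Total common minutes: 15.

15 minutes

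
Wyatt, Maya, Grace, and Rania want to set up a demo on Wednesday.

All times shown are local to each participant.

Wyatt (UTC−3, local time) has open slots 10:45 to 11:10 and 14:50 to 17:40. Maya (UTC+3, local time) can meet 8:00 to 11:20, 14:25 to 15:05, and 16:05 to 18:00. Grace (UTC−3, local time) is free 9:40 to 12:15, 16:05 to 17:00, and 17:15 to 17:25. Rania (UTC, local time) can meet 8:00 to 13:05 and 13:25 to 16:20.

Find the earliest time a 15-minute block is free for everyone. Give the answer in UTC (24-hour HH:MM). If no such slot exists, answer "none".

13:45

Wyatt → UTC: 13:45–14:10, 17:50–20:40.
Maya → UTC: 05:00–08:20, 11:25–12:05, 13:05–15:00.
Grace → UTC: 12:40–15:15, 19:05–20:00, 20:15–20:25.
Rania → UTC: 08:00–13:05, 13:25–16:20.
Wyatt ∩ Maya: 13:45–14:10.
Wyatt ∩ Maya ∩ Grace: 13:45–14:10.
Wyatt ∩ Maya ∩ Grace ∩ Rania: 13:45–14:10.
Windows ≥ 15 min: 13:45–14:10.
Earliest such window starts at 13:45.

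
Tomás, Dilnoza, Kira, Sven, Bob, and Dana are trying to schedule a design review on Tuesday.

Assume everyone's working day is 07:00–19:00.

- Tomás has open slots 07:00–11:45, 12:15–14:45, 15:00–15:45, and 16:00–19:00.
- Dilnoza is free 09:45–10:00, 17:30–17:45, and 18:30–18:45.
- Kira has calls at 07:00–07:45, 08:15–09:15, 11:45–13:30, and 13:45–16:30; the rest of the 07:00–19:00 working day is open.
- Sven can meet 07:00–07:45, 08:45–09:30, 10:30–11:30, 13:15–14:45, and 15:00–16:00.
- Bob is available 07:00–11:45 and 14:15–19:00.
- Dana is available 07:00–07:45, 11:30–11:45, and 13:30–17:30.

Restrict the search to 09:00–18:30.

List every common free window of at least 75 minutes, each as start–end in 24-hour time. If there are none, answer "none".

none

Kira free within 07:00–19:00: 07:45–08:15, 09:15–11:45, 13:30–13:45, 16:30–19:00.
Tomás ∩ Dilnoza: 09:45–10:00, 17:30–17:45, 18:30–18:45.
Tomás ∩ Dilnoza ∩ Kira: 09:45–10:00, 17:30–17:45, 18:30–18:45.
Tomás ∩ Dilnoza ∩ Kira ∩ Sven: (none).
Tomás ∩ Dilnoza ∩ Kira ∩ Sven ∩ Bob: (none).
Tomás ∩ Dilnoza ∩ Kira ∩ Sven ∩ Bob ∩ Dana: (none).
Restricted to 09:00–18:30: (none).
Windows ≥ 75 min: (none).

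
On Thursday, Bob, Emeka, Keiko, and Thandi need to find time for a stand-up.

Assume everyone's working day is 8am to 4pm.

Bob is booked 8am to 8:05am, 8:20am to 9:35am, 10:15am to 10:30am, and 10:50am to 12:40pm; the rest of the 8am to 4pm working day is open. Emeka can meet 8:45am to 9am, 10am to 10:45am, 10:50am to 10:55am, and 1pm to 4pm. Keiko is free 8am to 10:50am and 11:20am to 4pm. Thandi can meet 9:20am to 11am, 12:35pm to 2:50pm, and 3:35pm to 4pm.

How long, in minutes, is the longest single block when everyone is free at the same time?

110 minutes

Bob free within 08:00–16:00: 08:05–08:20, 09:35–10:15, 10:30–10:50, 12:40–16:00.
Bob ∩ Emeka: 10:00–10:15, 10:30–10:45, 13:00–16:00.
Bob ∩ Emeka ∩ Keiko: 10:00–10:15, 10:30–10:45, 13:00–16:00.
Bob ∩ Emeka ∩ Keiko ∩ Thandi: 10:00–10:15, 10:30–10:45, 13:00–14:50, 15:35–16:00.
Common window lengths: 15, 15, 110, 25 min; longest is 110.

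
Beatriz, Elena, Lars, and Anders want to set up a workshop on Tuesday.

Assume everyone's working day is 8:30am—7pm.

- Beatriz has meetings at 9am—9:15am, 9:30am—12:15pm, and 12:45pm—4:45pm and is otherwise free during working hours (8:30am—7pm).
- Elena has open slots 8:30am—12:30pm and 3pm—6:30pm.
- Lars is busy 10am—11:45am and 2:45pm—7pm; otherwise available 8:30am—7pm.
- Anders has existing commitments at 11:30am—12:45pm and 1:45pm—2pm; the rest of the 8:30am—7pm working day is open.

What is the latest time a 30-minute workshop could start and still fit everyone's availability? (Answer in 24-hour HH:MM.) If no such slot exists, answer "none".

Beatriz free within 08:30–19:00: 08:30–09:00, 09:15–09:30, 12:15–12:45, 16:45–19:00.
Lars free within 08:30–19:00: 08:30–10:00, 11:45–14:45.
Anders free within 08:30–19:00: 08:30–11:30, 12:45–13:45, 14:00–19:00.
Beatriz ∩ Elena: 08:30–09:00, 09:15–09:30, 12:15–12:30, 16:45–18:30.
Beatriz ∩ Elena ∩ Lars: 08:30–09:00, 09:15–09:30, 12:15–12:30.
Beatriz ∩ Elena ∩ Lars ∩ Anders: 08:30–09:00, 09:15–09:30.
Windows ≥ 30 min: 08:30–09:00.
Latest start in the last window 08:30–09:00 is 09:00 − 30 min = 08:30.

08:30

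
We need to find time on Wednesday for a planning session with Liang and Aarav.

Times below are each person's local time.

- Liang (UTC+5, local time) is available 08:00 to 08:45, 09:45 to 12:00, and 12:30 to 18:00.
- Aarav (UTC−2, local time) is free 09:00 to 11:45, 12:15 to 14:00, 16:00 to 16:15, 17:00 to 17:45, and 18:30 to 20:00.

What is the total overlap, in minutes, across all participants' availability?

120 minutes

Liang → UTC: 03:00–03:45, 04:45–07:00, 07:30–13:00.
Aarav → UTC: 11:00–13:45, 14:15–16:00, 18:00–18:15, 19:00–19:45, 20:30–22:00.
Liang ∩ Aarav: 11:00–13:00.
Total common minutes: 120.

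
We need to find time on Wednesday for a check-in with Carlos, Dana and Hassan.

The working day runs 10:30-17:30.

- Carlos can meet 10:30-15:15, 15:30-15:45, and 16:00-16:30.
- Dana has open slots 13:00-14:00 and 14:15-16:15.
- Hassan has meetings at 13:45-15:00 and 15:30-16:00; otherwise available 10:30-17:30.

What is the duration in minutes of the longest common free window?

45 minutes

Hassan free within 10:30–17:30: 10:30–13:45, 15:00–15:30, 16:00–17:30.
Carlos ∩ Dana: 13:00–14:00, 14:15–15:15, 15:30–15:45, 16:00–16:15.
Carlos ∩ Dana ∩ Hassan: 13:00–13:45, 15:00–15:15, 16:00–16:15.
Common window lengths: 45, 15, 15 min; longest is 45.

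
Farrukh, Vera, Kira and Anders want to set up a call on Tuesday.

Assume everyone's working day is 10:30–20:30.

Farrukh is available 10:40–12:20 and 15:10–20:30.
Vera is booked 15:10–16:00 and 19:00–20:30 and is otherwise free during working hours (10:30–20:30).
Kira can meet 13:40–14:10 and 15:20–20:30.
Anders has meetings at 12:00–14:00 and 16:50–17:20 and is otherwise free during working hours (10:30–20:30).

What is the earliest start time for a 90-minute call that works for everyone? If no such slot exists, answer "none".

Vera free within 10:30–20:30: 10:30–15:10, 16:00–19:00.
Anders free within 10:30–20:30: 10:30–12:00, 14:00–16:50, 17:20–20:30.
Farrukh ∩ Vera: 10:40–12:20, 16:00–19:00.
Farrukh ∩ Vera ∩ Kira: 16:00–19:00.
Farrukh ∩ Vera ∩ Kira ∩ Anders: 16:00–16:50, 17:20–19:00.
Windows ≥ 90 min: 17:20–19:00.
Earliest such window starts at 17:20.

17:20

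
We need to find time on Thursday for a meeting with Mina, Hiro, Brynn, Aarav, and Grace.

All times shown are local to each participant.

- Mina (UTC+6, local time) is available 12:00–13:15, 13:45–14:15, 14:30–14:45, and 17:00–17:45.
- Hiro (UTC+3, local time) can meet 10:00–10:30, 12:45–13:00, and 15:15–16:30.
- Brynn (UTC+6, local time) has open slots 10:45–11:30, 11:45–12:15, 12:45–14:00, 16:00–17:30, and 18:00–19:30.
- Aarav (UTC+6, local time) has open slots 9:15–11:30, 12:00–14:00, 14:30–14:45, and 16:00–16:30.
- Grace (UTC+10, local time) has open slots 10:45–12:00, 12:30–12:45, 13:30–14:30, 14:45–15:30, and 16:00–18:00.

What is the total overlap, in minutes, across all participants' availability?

15 minutes

Mina → UTC: 06:00–07:15, 07:45–08:15, 08:30–08:45, 11:00–11:45.
Hiro → UTC: 07:00–07:30, 09:45–10:00, 12:15–13:30.
Brynn → UTC: 04:45–05:30, 05:45–06:15, 06:45–08:00, 10:00–11:30, 12:00–13:30.
Aarav → UTC: 03:15–05:30, 06:00–08:00, 08:30–08:45, 10:00–10:30.
Grace → UTC: 00:45–02:00, 02:30–02:45, 03:30–04:30, 04:45–05:30, 06:00–08:00.
Mina ∩ Hiro: 07:00–07:15.
Mina ∩ Hiro ∩ Brynn: 07:00–07:15.
Mina ∩ Hiro ∩ Brynn ∩ Aarav: 07:00–07:15.
Mina ∩ Hiro ∩ Brynn ∩ Aarav ∩ Grace: 07:00–07:15.
Total common minutes: 15.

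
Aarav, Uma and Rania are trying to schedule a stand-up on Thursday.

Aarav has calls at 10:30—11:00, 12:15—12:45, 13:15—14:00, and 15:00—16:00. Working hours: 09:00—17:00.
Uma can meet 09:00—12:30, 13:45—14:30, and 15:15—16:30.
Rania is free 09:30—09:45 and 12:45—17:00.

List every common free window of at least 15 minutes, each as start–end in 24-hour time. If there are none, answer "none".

09:30–09:45, 14:00–14:30, 16:00–16:30

Aarav free within 09:00–17:00: 09:00–10:30, 11:00–12:15, 12:45–13:15, 14:00–15:00, 16:00–17:00.
Aarav ∩ Uma: 09:00–10:30, 11:00–12:15, 14:00–14:30, 16:00–16:30.
Aarav ∩ Uma ∩ Rania: 09:30–09:45, 14:00–14:30, 16:00–16:30.
Windows ≥ 15 min: 09:30–09:45, 14:00–14:30, 16:00–16:30.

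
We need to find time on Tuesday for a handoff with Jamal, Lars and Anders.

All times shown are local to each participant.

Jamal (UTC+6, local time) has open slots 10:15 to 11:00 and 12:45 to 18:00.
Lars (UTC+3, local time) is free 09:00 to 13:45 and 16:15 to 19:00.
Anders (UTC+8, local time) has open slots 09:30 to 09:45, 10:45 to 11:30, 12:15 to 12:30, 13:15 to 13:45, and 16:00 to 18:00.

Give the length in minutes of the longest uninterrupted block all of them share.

120 minutes

Jamal → UTC: 04:15–05:00, 06:45–12:00.
Lars → UTC: 06:00–10:45, 13:15–16:00.
Anders → UTC: 01:30–01:45, 02:45–03:30, 04:15–04:30, 05:15–05:45, 08:00–10:00.
Jamal ∩ Lars: 06:45–10:45.
Jamal ∩ Lars ∩ Anders: 08:00–10:00.
Single common window of 120 minutes.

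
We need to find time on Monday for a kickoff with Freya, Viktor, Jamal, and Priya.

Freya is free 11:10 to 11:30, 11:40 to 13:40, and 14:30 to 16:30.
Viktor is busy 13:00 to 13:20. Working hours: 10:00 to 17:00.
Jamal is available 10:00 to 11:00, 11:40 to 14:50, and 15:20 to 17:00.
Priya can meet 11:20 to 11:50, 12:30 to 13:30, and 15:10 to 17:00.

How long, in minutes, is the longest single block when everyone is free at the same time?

Viktor free within 10:00–17:00: 10:00–13:00, 13:20–17:00.
Freya ∩ Viktor: 11:10–11:30, 11:40–13:00, 13:20–13:40, 14:30–16:30.
Freya ∩ Viktor ∩ Jamal: 11:40–13:00, 13:20–13:40, 14:30–14:50, 15:20–16:30.
Freya ∩ Viktor ∩ Jamal ∩ Priya: 11:40–11:50, 12:30–13:00, 13:20–13:30, 15:20–16:30.
Common window lengths: 10, 30, 10, 70 min; longest is 70.

70 minutes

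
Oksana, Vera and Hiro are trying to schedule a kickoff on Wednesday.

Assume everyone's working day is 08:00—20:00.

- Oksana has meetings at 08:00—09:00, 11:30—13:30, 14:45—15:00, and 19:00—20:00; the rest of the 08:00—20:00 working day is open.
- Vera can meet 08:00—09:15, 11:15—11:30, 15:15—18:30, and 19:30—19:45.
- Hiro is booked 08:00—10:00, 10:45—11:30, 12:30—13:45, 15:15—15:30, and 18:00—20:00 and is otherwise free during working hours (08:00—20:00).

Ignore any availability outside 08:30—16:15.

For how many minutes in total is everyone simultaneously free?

45 minutes

Oksana free within 08:00–20:00: 09:00–11:30, 13:30–14:45, 15:00–19:00.
Hiro free within 08:00–20:00: 10:00–10:45, 11:30–12:30, 13:45–15:15, 15:30–18:00.
Oksana ∩ Vera: 09:00–09:15, 11:15–11:30, 15:15–18:30.
Oksana ∩ Vera ∩ Hiro: 15:30–18:00.
Restricted to 08:30–16:15: 15:30–16:15.
Total common minutes: 45.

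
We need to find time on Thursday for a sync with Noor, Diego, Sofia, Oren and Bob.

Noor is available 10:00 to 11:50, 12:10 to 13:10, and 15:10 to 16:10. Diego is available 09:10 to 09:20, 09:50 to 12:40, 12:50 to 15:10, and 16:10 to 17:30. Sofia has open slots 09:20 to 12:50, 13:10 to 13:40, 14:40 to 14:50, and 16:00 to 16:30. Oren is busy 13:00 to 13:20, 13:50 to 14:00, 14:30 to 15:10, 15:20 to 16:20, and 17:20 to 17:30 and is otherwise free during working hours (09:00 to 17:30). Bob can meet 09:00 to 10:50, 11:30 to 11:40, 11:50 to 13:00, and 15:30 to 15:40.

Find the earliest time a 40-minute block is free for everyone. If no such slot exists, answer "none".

10:00

Oren free within 09:00–17:30: 09:00–13:00, 13:20–13:50, 14:00–14:30, 15:10–15:20, 16:20–17:20.
Noor ∩ Diego: 10:00–11:50, 12:10–12:40, 12:50–13:10.
Noor ∩ Diego ∩ Sofia: 10:00–11:50, 12:10–12:40.
Noor ∩ Diego ∩ Sofia ∩ Oren: 10:00–11:50, 12:10–12:40.
Noor ∩ Diego ∩ Sofia ∩ Oren ∩ Bob: 10:00–10:50, 11:30–11:40, 12:10–12:40.
Windows ≥ 40 min: 10:00–10:50.
Earliest such window starts at 10:00.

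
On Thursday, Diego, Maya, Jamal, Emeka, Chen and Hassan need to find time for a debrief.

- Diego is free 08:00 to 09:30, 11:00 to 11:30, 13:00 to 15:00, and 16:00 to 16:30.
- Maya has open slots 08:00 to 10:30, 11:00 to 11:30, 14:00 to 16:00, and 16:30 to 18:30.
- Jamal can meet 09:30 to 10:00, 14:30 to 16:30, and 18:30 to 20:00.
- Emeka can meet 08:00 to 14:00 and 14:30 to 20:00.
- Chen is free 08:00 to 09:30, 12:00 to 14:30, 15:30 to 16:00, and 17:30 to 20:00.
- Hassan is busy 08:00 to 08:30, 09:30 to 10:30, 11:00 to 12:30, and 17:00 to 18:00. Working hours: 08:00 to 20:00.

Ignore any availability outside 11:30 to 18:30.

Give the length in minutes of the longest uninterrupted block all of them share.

0 minutes

Hassan free within 08:00–20:00: 08:30–09:30, 10:30–11:00, 12:30–17:00, 18:00–20:00.
Diego ∩ Maya: 08:00–09:30, 11:00–11:30, 14:00–15:00.
Diego ∩ Maya ∩ Jamal: 14:30–15:00.
Diego ∩ Maya ∩ Jamal ∩ Emeka: 14:30–15:00.
Diego ∩ Maya ∩ Jamal ∩ Emeka ∩ Chen: (none).
Diego ∩ Maya ∩ Jamal ∩ Emeka ∩ Chen ∩ Hassan: (none).
Restricted to 11:30–18:30: (none).
No common window.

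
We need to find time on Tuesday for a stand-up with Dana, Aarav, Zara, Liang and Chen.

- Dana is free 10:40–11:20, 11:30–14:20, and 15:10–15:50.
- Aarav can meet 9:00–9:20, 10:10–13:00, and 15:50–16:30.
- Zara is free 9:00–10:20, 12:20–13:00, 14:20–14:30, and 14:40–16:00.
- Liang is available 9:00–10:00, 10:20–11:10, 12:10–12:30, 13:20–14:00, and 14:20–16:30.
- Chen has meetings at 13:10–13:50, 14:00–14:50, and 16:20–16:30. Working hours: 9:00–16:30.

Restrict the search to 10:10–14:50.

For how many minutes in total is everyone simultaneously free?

Chen free within 09:00–16:30: 09:00–13:10, 13:50–14:00, 14:50–16:20.
Dana ∩ Aarav: 10:40–11:20, 11:30–13:00.
Dana ∩ Aarav ∩ Zara: 12:20–13:00.
Dana ∩ Aarav ∩ Zara ∩ Liang: 12:20–12:30.
Dana ∩ Aarav ∩ Zara ∩ Liang ∩ Chen: 12:20–12:30.
Restricted to 10:10–14:50: 12:20–12:30.
Total common minutes: 10.

10 minutes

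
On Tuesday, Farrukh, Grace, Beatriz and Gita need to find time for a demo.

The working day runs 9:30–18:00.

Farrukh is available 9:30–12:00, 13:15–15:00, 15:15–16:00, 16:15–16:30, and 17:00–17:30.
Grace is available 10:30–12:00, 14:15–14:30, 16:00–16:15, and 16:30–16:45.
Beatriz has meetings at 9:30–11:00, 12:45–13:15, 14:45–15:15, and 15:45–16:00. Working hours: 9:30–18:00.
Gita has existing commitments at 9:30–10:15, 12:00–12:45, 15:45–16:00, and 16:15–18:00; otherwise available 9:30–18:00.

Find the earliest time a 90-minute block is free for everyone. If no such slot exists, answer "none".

Beatriz free within 09:30–18:00: 11:00–12:45, 13:15–14:45, 15:15–15:45, 16:00–18:00.
Gita free within 09:30–18:00: 10:15–12:00, 12:45–15:45, 16:00–16:15.
Farrukh ∩ Grace: 10:30–12:00, 14:15–14:30.
Farrukh ∩ Grace ∩ Beatriz: 11:00–12:00, 14:15–14:30.
Farrukh ∩ Grace ∩ Beatriz ∩ Gita: 11:00–12:00, 14:15–14:30.
Windows ≥ 90 min: (none).

none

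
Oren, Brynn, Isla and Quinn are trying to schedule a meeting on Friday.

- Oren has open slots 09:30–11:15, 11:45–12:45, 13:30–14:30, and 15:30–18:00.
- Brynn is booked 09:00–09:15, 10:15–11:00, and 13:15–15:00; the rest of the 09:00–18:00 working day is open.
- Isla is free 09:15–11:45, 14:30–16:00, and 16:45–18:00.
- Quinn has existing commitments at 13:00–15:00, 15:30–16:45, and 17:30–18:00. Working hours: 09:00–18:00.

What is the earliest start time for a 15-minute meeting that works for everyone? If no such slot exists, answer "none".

09:30

Brynn free within 09:00–18:00: 09:15–10:15, 11:00–13:15, 15:00–18:00.
Quinn free within 09:00–18:00: 09:00–13:00, 15:00–15:30, 16:45–17:30.
Oren ∩ Brynn: 09:30–10:15, 11:00–11:15, 11:45–12:45, 15:30–18:00.
Oren ∩ Brynn ∩ Isla: 09:30–10:15, 11:00–11:15, 15:30–16:00, 16:45–18:00.
Oren ∩ Brynn ∩ Isla ∩ Quinn: 09:30–10:15, 11:00–11:15, 16:45–17:30.
Windows ≥ 15 min: 09:30–10:15, 11:00–11:15, 16:45–17:30.
Earliest such window starts at 09:30.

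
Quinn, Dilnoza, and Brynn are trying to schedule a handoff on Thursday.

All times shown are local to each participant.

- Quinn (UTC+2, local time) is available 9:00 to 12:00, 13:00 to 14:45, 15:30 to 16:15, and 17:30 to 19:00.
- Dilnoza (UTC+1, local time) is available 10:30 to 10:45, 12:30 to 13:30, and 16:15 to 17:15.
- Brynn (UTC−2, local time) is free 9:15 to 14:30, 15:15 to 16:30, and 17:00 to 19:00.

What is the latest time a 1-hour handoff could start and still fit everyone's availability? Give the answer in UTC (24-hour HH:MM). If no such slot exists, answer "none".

Quinn → UTC: 07:00–10:00, 11:00–12:45, 13:30–14:15, 15:30–17:00.
Dilnoza → UTC: 09:30–09:45, 11:30–12:30, 15:15–16:15.
Brynn → UTC: 11:15–16:30, 17:15–18:30, 19:00–21:00.
Quinn ∩ Dilnoza: 09:30–09:45, 11:30–12:30, 15:30–16:15.
Quinn ∩ Dilnoza ∩ Brynn: 11:30–12:30, 15:30–16:15.
Windows ≥ 60 min: 11:30–12:30.
Latest start in the last window 11:30–12:30 is 12:30 − 60 min = 11:30.

11:30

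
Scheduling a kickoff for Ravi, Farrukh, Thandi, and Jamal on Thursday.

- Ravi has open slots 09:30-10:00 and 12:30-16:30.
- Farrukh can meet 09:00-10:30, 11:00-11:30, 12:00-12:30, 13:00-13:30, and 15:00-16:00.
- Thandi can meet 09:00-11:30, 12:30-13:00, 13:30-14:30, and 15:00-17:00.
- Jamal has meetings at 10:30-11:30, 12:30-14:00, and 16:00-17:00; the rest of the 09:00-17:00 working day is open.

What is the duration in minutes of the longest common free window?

Jamal free within 09:00–17:00: 09:00–10:30, 11:30–12:30, 14:00–16:00.
Ravi ∩ Farrukh: 09:30–10:00, 13:00–13:30, 15:00–16:00.
Ravi ∩ Farrukh ∩ Thandi: 09:30–10:00, 15:00–16:00.
Ravi ∩ Farrukh ∩ Thandi ∩ Jamal: 09:30–10:00, 15:00–16:00.
Common window lengths: 30, 60 min; longest is 60.

60 minutes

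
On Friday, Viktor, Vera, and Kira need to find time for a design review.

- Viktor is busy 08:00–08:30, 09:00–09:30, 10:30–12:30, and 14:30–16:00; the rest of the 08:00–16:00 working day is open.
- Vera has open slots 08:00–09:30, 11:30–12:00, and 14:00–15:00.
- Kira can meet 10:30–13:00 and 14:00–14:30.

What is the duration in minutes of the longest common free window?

30 minutes

Viktor free within 08:00–16:00: 08:30–09:00, 09:30–10:30, 12:30–14:30.
Viktor ∩ Vera: 08:30–09:00, 14:00–14:30.
Viktor ∩ Vera ∩ Kira: 14:00–14:30.
Single common window of 30 minutes.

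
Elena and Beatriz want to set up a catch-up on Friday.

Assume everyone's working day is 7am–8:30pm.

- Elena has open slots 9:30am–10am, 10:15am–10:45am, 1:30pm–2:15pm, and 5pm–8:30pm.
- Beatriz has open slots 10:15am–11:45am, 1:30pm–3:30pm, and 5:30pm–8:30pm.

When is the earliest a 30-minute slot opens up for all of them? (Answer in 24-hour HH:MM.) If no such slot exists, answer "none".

10:15

Elena ∩ Beatriz: 10:15–10:45, 13:30–14:15, 17:30–20:30.
Windows ≥ 30 min: 10:15–10:45, 13:30–14:15, 17:30–20:30.
Earliest such window starts at 10:15.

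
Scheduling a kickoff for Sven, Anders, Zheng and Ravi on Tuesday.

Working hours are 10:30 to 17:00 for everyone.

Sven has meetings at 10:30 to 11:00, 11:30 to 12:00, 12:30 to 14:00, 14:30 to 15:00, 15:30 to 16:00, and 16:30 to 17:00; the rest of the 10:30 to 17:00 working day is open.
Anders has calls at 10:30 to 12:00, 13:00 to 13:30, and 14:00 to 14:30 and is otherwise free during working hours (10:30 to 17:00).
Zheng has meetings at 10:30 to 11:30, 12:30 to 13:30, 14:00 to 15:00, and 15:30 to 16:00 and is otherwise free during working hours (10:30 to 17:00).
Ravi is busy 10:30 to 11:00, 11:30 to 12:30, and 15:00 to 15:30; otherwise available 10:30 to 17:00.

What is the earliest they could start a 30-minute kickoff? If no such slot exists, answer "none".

Sven free within 10:30–17:00: 11:00–11:30, 12:00–12:30, 14:00–14:30, 15:00–15:30, 16:00–16:30.
Anders free within 10:30–17:00: 12:00–13:00, 13:30–14:00, 14:30–17:00.
Zheng free within 10:30–17:00: 11:30–12:30, 13:30–14:00, 15:00–15:30, 16:00–17:00.
Ravi free within 10:30–17:00: 11:00–11:30, 12:30–15:00, 15:30–17:00.
Sven ∩ Anders: 12:00–12:30, 15:00–15:30, 16:00–16:30.
Sven ∩ Anders ∩ Zheng: 12:00–12:30, 15:00–15:30, 16:00–16:30.
Sven ∩ Anders ∩ Zheng ∩ Ravi: 16:00–16:30.
Windows ≥ 30 min: 16:00–16:30.
Earliest such window starts at 16:00.

16:00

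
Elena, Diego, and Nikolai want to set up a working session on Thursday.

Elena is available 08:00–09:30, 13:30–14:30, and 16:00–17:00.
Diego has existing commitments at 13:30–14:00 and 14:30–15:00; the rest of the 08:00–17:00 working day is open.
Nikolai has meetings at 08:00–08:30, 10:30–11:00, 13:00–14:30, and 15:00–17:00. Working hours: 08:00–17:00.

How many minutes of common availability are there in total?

60 minutes

Diego free within 08:00–17:00: 08:00–13:30, 14:00–14:30, 15:00–17:00.
Nikolai free within 08:00–17:00: 08:30–10:30, 11:00–13:00, 14:30–15:00.
Elena ∩ Diego: 08:00–09:30, 14:00–14:30, 16:00–17:00.
Elena ∩ Diego ∩ Nikolai: 08:30–09:30.
Total common minutes: 60.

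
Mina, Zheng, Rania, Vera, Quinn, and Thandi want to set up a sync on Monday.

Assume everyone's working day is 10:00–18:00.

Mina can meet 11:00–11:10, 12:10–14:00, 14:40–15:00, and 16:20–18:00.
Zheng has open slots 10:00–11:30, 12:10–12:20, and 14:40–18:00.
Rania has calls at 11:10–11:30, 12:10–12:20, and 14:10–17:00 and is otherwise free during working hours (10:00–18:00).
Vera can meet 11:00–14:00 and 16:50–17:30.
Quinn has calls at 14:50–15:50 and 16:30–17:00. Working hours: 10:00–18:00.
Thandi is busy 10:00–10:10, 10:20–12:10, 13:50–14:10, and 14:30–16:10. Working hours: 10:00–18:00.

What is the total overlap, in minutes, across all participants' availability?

Rania free within 10:00–18:00: 10:00–11:10, 11:30–12:10, 12:20–14:10, 17:00–18:00.
Quinn free within 10:00–18:00: 10:00–14:50, 15:50–16:30, 17:00–18:00.
Thandi free within 10:00–18:00: 10:10–10:20, 12:10–13:50, 14:10–14:30, 16:10–18:00.
Mina ∩ Zheng: 11:00–11:10, 12:10–12:20, 14:40–15:00, 16:20–18:00.
Mina ∩ Zheng ∩ Rania: 11:00–11:10, 17:00–18:00.
Mina ∩ Zheng ∩ Rania ∩ Vera: 11:00–11:10, 17:00–17:30.
Mina ∩ Zheng ∩ Rania ∩ Vera ∩ Quinn: 11:00–11:10, 17:00–17:30.
Mina ∩ Zheng ∩ Rania ∩ Vera ∩ Quinn ∩ Thandi: 17:00–17:30.
Total common minutes: 30.

30 minutes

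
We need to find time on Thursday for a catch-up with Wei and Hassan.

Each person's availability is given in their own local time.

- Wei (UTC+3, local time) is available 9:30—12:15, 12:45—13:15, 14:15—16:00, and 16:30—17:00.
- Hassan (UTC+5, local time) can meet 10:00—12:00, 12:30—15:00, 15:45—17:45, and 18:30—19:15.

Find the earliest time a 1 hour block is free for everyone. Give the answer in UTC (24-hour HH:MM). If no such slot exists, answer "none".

07:30

Wei → UTC: 06:30–09:15, 09:45–10:15, 11:15–13:00, 13:30–14:00.
Hassan → UTC: 05:00–07:00, 07:30–10:00, 10:45–12:45, 13:30–14:15.
Wei ∩ Hassan: 06:30–07:00, 07:30–09:15, 09:45–10:00, 11:15–12:45, 13:30–14:00.
Windows ≥ 60 min: 07:30–09:15, 11:15–12:45.
Earliest such window starts at 07:30.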